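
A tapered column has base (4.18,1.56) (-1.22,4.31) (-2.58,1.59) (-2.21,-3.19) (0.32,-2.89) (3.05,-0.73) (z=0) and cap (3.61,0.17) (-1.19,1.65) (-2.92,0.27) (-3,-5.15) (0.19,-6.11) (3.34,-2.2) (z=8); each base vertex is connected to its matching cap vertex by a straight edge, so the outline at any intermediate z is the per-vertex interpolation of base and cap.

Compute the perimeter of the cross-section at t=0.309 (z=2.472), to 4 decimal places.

Perimeter at t=0.309: 22.5826

Cross-section at t=0.309: each vertex is (1-t)·p0[i] + t·p1[i].
  v1: (1-0.309)·(4.18,1.56) + 0.309·(3.61,0.17) = (4.0039,1.1305)
  v2: (1-0.309)·(-1.22,4.31) + 0.309·(-1.19,1.65) = (-1.2107,3.4881)
  v3: (1-0.309)·(-2.58,1.59) + 0.309·(-2.92,0.27) = (-2.6851,1.1821)
  v4: (1-0.309)·(-2.21,-3.19) + 0.309·(-3,-5.15) = (-2.4541,-3.7956)
  v5: (1-0.309)·(0.32,-2.89) + 0.309·(0.19,-6.11) = (0.2798,-3.8850)
  v6: (1-0.309)·(3.05,-0.73) + 0.309·(3.34,-2.2) = (3.1396,-1.1842)
Perimeter = Σ |v_{i+1} − v_i|:
  edge 1→2: √(-5.2146² + 2.3576²) = 5.7228 (running 5.7228)
  edge 2→3: √(-1.4743² + -2.3059²) = 2.7370 (running 8.4597)
  edge 3→4: √(0.2309² + -4.9778²) = 4.9831 (running 13.4429)
  edge 4→5: √(2.7339² + -0.0893²) = 2.7354 (running 16.1783)
  edge 5→6: √(2.8598² + 2.7008²) = 3.9335 (running 20.1118)
  edge 6→1: √(0.8643² + 2.3147²) = 2.4708 (running 22.5826)
Perimeter = 22.5826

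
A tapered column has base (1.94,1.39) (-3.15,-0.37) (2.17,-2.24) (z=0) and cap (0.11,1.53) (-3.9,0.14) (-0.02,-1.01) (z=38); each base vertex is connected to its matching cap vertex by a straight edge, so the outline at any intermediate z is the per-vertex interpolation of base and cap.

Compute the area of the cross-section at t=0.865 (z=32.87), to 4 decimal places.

Area at t=0.865: 5.5250

Cross-section at t=0.865: each vertex is (1-t)·p0[i] + t·p1[i].
  v1: (1-0.865)·(1.94,1.39) + 0.865·(0.11,1.53) = (0.3571,1.5111)
  v2: (1-0.865)·(-3.15,-0.37) + 0.865·(-3.9,0.14) = (-3.7988,0.0712)
  v3: (1-0.865)·(2.17,-2.24) + 0.865·(-0.02,-1.01) = (0.2757,-1.1761)
Shoelace sum Σ(x_i·y_{i+1} − x_{i+1}·y_i):
  i=1: 0.3571·0.0712 − -3.7988·1.5111 = +5.7657 (running +5.7657)
  i=2: -3.7988·-1.1761 − 0.2757·0.0712 = +4.4479 (running +10.2136)
  i=3: 0.2757·1.5111 − 0.3571·-1.1761 = +0.8364 (running +11.0500)
Area = |Σ|/2 = |11.0500|/2 = 5.5250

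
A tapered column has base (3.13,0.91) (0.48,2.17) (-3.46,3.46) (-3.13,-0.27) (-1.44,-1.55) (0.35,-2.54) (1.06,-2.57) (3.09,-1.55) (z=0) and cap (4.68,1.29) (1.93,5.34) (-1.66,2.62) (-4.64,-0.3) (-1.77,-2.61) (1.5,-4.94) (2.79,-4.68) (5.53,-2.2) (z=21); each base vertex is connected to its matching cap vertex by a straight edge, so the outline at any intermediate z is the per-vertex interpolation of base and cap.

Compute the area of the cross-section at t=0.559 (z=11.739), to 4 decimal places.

Area at t=0.559: 43.2602

Cross-section at t=0.559: each vertex is (1-t)·p0[i] + t·p1[i].
  v1: (1-0.559)·(3.13,0.91) + 0.559·(4.68,1.29) = (3.9964,1.1224)
  v2: (1-0.559)·(0.48,2.17) + 0.559·(1.93,5.34) = (1.2906,3.9420)
  v3: (1-0.559)·(-3.46,3.46) + 0.559·(-1.66,2.62) = (-2.4538,2.9904)
  v4: (1-0.559)·(-3.13,-0.27) + 0.559·(-4.64,-0.3) = (-3.9741,-0.2868)
  v5: (1-0.559)·(-1.44,-1.55) + 0.559·(-1.77,-2.61) = (-1.6245,-2.1425)
  v6: (1-0.559)·(0.35,-2.54) + 0.559·(1.5,-4.94) = (0.9929,-3.8816)
  v7: (1-0.559)·(1.06,-2.57) + 0.559·(2.79,-4.68) = (2.0271,-3.7495)
  v8: (1-0.559)·(3.09,-1.55) + 0.559·(5.53,-2.2) = (4.4540,-1.9134)
Shoelace sum Σ(x_i·y_{i+1} − x_{i+1}·y_i):
  i=1: 3.9964·3.9420 − 1.2906·1.1224 = +14.3056 (running +14.3056)
  i=2: 1.2906·2.9904 − -2.4538·3.9420 = +13.5323 (running +27.8379)
  i=3: -2.4538·-0.2868 − -3.9741·2.9904 = +12.5880 (running +40.4258)
  i=4: -3.9741·-2.1425 − -1.6245·-0.2868 = +8.0488 (running +48.4746)
  i=5: -1.6245·-3.8816 − 0.9929·-2.1425 = +8.4328 (running +56.9074)
  i=6: 0.9929·-3.7495 − 2.0271·-3.8816 = +4.1456 (running +61.0530)
  i=7: 2.0271·-1.9134 − 4.4540·-3.7495 = +12.8216 (running +73.8745)
  i=8: 4.4540·1.1224 − 3.9964·-1.9134 = +12.6458 (running +86.5204)
Area = |Σ|/2 = |86.5204|/2 = 43.2602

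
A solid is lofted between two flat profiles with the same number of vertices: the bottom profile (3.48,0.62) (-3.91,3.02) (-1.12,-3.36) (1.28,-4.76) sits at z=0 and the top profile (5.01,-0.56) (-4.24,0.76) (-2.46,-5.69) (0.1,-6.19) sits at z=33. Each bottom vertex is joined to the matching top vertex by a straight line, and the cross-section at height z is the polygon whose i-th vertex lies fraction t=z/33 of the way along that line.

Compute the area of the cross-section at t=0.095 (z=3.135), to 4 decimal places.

Area at t=0.095: 29.2090

Cross-section at t=0.095: each vertex is (1-t)·p0[i] + t·p1[i].
  v1: (1-0.095)·(3.48,0.62) + 0.095·(5.01,-0.56) = (3.6254,0.5079)
  v2: (1-0.095)·(-3.91,3.02) + 0.095·(-4.24,0.76) = (-3.9414,2.8053)
  v3: (1-0.095)·(-1.12,-3.36) + 0.095·(-2.46,-5.69) = (-1.2473,-3.5814)
  v4: (1-0.095)·(1.28,-4.76) + 0.095·(0.1,-6.19) = (1.1679,-4.8959)
Shoelace sum Σ(x_i·y_{i+1} − x_{i+1}·y_i):
  i=1: 3.6254·2.8053 − -3.9414·0.5079 = +12.1720 (running +12.1720)
  i=2: -3.9414·-3.5814 − -1.2473·2.8053 = +17.6144 (running +29.7864)
  i=3: -1.2473·-4.8959 − 1.1679·-3.5814 = +10.2893 (running +40.0757)
  i=4: 1.1679·0.5079 − 3.6254·-4.8959 = +18.3423 (running +58.4180)
Area = |Σ|/2 = |58.4180|/2 = 29.2090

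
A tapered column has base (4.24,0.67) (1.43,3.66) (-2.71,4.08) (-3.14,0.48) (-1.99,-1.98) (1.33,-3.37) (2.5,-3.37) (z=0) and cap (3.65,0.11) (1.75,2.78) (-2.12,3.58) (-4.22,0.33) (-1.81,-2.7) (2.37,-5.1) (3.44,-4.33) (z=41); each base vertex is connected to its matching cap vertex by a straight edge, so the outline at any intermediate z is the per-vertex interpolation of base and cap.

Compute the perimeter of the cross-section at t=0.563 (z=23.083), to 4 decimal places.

Perimeter at t=0.563: 24.5101

Cross-section at t=0.563: each vertex is (1-t)·p0[i] + t·p1[i].
  v1: (1-0.563)·(4.24,0.67) + 0.563·(3.65,0.11) = (3.9078,0.3547)
  v2: (1-0.563)·(1.43,3.66) + 0.563·(1.75,2.78) = (1.6102,3.1646)
  v3: (1-0.563)·(-2.71,4.08) + 0.563·(-2.12,3.58) = (-2.3778,3.7985)
  v4: (1-0.563)·(-3.14,0.48) + 0.563·(-4.22,0.33) = (-3.7480,0.3956)
  v5: (1-0.563)·(-1.99,-1.98) + 0.563·(-1.81,-2.7) = (-1.8887,-2.3854)
  v6: (1-0.563)·(1.33,-3.37) + 0.563·(2.37,-5.1) = (1.9155,-4.3440)
  v7: (1-0.563)·(2.5,-3.37) + 0.563·(3.44,-4.33) = (3.0292,-3.9105)
Perimeter = Σ |v_{i+1} − v_i|:
  edge 1→2: √(-2.2977² + 2.8098²) = 3.6297 (running 3.6297)
  edge 2→3: √(-3.9880² + 0.6339²) = 4.0381 (running 7.6677)
  edge 3→4: √(-1.3702² + -3.4029²) = 3.6685 (running 11.3362)
  edge 4→5: √(1.8594² + -2.7809²) = 3.3453 (running 14.6814)
  edge 5→6: √(3.8042² + -1.9586²) = 4.2788 (running 18.9602)
  edge 6→7: √(1.1137² + 0.4335²) = 1.1951 (running 20.1553)
  edge 7→1: √(0.8786² + 4.2652²) = 4.3548 (running 24.5101)
Perimeter = 24.5101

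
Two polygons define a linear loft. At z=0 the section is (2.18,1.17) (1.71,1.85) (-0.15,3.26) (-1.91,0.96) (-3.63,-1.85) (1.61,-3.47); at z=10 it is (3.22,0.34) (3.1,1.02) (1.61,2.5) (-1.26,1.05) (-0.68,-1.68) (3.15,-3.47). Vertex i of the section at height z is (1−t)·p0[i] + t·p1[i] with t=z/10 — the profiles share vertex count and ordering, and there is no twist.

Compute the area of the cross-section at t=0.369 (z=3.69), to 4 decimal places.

Area at t=0.369: 21.1806

Cross-section at t=0.369: each vertex is (1-t)·p0[i] + t·p1[i].
  v1: (1-0.369)·(2.18,1.17) + 0.369·(3.22,0.34) = (2.5638,0.8637)
  v2: (1-0.369)·(1.71,1.85) + 0.369·(3.1,1.02) = (2.2229,1.5437)
  v3: (1-0.369)·(-0.15,3.26) + 0.369·(1.61,2.5) = (0.4994,2.9796)
  v4: (1-0.369)·(-1.91,0.96) + 0.369·(-1.26,1.05) = (-1.6702,0.9932)
  v5: (1-0.369)·(-3.63,-1.85) + 0.369·(-0.68,-1.68) = (-2.5415,-1.7873)
  v6: (1-0.369)·(1.61,-3.47) + 0.369·(3.15,-3.47) = (2.1783,-3.4700)
Shoelace sum Σ(x_i·y_{i+1} − x_{i+1}·y_i):
  i=1: 2.5638·1.5437 − 2.2229·0.8637 = +2.0378 (running +2.0378)
  i=2: 2.2229·2.9796 − 0.4994·1.5437 = +5.8523 (running +7.8901)
  i=3: 0.4994·0.9932 − -1.6702·2.9796 = +5.4724 (running +13.3624)
  i=4: -1.6702·-1.7873 − -2.5415·0.9932 = +5.5092 (running +18.8716)
  i=5: -2.5415·-3.4700 − 2.1783·-1.7873 = +12.7120 (running +31.5836)
  i=6: 2.1783·0.8637 − 2.5638·-3.4700 = +10.7777 (running +42.3613)
Area = |Σ|/2 = |42.3613|/2 = 21.1806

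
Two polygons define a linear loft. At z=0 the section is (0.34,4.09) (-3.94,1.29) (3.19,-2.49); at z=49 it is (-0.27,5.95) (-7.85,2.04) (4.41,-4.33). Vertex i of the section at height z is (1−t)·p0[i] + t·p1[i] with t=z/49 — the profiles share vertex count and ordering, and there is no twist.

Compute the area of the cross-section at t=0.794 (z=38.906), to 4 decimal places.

Cross-section at t=0.794: each vertex is (1-t)·p0[i] + t·p1[i].
  v1: (1-0.794)·(0.34,4.09) + 0.794·(-0.27,5.95) = (-0.1443,5.5668)
  v2: (1-0.794)·(-3.94,1.29) + 0.794·(-7.85,2.04) = (-7.0445,1.8855)
  v3: (1-0.794)·(3.19,-2.49) + 0.794·(4.41,-4.33) = (4.1587,-3.9510)
Shoelace sum Σ(x_i·y_{i+1} − x_{i+1}·y_i):
  i=1: -0.1443·1.8855 − -7.0445·5.5668 = +38.9437 (running +38.9437)
  i=2: -7.0445·-3.9510 − 4.1587·1.8855 = +19.9915 (running +58.9352)
  i=3: 4.1587·5.5668 − -0.1443·-3.9510 = +22.5804 (running +81.5156)
Area = |Σ|/2 = |81.5156|/2 = 40.7578

Area at t=0.794: 40.7578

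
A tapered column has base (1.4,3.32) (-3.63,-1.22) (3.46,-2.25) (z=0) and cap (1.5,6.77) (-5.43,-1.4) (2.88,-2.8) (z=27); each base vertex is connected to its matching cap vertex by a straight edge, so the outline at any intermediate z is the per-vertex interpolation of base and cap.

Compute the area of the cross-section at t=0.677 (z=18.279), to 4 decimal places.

Cross-section at t=0.677: each vertex is (1-t)·p0[i] + t·p1[i].
  v1: (1-0.677)·(1.4,3.32) + 0.677·(1.5,6.77) = (1.4677,5.6556)
  v2: (1-0.677)·(-3.63,-1.22) + 0.677·(-5.43,-1.4) = (-4.8486,-1.3419)
  v3: (1-0.677)·(3.46,-2.25) + 0.677·(2.88,-2.8) = (3.0673,-2.6223)
Shoelace sum Σ(x_i·y_{i+1} − x_{i+1}·y_i):
  i=1: 1.4677·-1.3419 − -4.8486·5.6556 = +25.4525 (running +25.4525)
  i=2: -4.8486·-2.6223 − 3.0673·-1.3419 = +16.8307 (running +42.2832)
  i=3: 3.0673·5.6556 − 1.4677·-2.6223 = +21.1966 (running +63.4798)
Area = |Σ|/2 = |63.4798|/2 = 31.7399

Area at t=0.677: 31.7399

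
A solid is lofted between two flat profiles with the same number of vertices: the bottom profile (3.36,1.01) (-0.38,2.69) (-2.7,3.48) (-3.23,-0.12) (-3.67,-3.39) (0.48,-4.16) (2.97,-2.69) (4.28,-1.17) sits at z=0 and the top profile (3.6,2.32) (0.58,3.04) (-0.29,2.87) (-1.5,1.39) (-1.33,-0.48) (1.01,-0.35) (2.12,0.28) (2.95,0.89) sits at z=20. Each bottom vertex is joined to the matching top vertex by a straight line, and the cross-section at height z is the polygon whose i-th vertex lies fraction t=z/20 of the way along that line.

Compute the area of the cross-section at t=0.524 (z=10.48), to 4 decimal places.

Cross-section at t=0.524: each vertex is (1-t)·p0[i] + t·p1[i].
  v1: (1-0.524)·(3.36,1.01) + 0.524·(3.6,2.32) = (3.4858,1.6964)
  v2: (1-0.524)·(-0.38,2.69) + 0.524·(0.58,3.04) = (0.1230,2.8734)
  v3: (1-0.524)·(-2.7,3.48) + 0.524·(-0.29,2.87) = (-1.4372,3.1604)
  v4: (1-0.524)·(-3.23,-0.12) + 0.524·(-1.5,1.39) = (-2.3235,0.6712)
  v5: (1-0.524)·(-3.67,-3.39) + 0.524·(-1.33,-0.48) = (-2.4438,-1.8652)
  v6: (1-0.524)·(0.48,-4.16) + 0.524·(1.01,-0.35) = (0.7577,-2.1636)
  v7: (1-0.524)·(2.97,-2.69) + 0.524·(2.12,0.28) = (2.5246,-1.1337)
  v8: (1-0.524)·(4.28,-1.17) + 0.524·(2.95,0.89) = (3.5831,-0.0906)
Shoelace sum Σ(x_i·y_{i+1} − x_{i+1}·y_i):
  i=1: 3.4858·2.8734 − 0.1230·1.6964 = +9.8073 (running +9.8073)
  i=2: 0.1230·3.1604 − -1.4372·2.8734 = +4.5184 (running +14.3256)
  i=3: -1.4372·0.6712 − -2.3235·3.1604 = +6.3784 (running +20.7040)
  i=4: -2.3235·-1.8652 − -2.4438·0.6712 = +5.9741 (running +26.6781)
  i=5: -2.4438·-2.1636 − 0.7577·-1.8652 = +6.7007 (running +33.3787)
  i=6: 0.7577·-1.1337 − 2.5246·-2.1636 = +4.6031 (running +37.9818)
  i=7: 2.5246·-0.0906 − 3.5831·-1.1337 = +3.8336 (running +41.8154)
  i=8: 3.5831·1.6964 − 3.4858·-0.0906 = +6.3942 (running +48.2095)
Area = |Σ|/2 = |48.2095|/2 = 24.1048

Area at t=0.524: 24.1048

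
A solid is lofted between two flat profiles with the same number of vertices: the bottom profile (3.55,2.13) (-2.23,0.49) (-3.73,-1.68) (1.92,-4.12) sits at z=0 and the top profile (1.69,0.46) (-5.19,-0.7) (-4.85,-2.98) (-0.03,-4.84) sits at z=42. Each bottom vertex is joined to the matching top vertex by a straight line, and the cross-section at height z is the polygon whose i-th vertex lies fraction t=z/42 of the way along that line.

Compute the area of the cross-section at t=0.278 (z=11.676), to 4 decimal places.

Area at t=0.278: 24.0568

Cross-section at t=0.278: each vertex is (1-t)·p0[i] + t·p1[i].
  v1: (1-0.278)·(3.55,2.13) + 0.278·(1.69,0.46) = (3.0329,1.6657)
  v2: (1-0.278)·(-2.23,0.49) + 0.278·(-5.19,-0.7) = (-3.0529,0.1592)
  v3: (1-0.278)·(-3.73,-1.68) + 0.278·(-4.85,-2.98) = (-4.0414,-2.0414)
  v4: (1-0.278)·(1.92,-4.12) + 0.278·(-0.03,-4.84) = (1.3779,-4.3202)
Shoelace sum Σ(x_i·y_{i+1} − x_{i+1}·y_i):
  i=1: 3.0329·0.1592 − -3.0529·1.6657 = +5.5681 (running +5.5681)
  i=2: -3.0529·-2.0414 − -4.0414·0.1592 = +6.8755 (running +12.4435)
  i=3: -4.0414·-4.3202 − 1.3779·-2.0414 = +20.2722 (running +32.7157)
  i=4: 1.3779·1.6657 − 3.0329·-4.3202 = +15.3979 (running +48.1136)
Area = |Σ|/2 = |48.1136|/2 = 24.0568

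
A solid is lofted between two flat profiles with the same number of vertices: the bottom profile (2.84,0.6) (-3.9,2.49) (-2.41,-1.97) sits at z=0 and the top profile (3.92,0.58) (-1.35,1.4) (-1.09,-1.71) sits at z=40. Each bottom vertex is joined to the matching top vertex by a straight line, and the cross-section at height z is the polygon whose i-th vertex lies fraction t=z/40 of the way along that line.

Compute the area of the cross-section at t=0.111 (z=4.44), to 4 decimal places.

Area at t=0.111: 12.9749

Cross-section at t=0.111: each vertex is (1-t)·p0[i] + t·p1[i].
  v1: (1-0.111)·(2.84,0.6) + 0.111·(3.92,0.58) = (2.9599,0.5978)
  v2: (1-0.111)·(-3.9,2.49) + 0.111·(-1.35,1.4) = (-3.6169,2.3690)
  v3: (1-0.111)·(-2.41,-1.97) + 0.111·(-1.09,-1.71) = (-2.2635,-1.9411)
Shoelace sum Σ(x_i·y_{i+1} − x_{i+1}·y_i):
  i=1: 2.9599·2.3690 − -3.6169·0.5978 = +9.1741 (running +9.1741)
  i=2: -3.6169·-1.9411 − -2.2635·2.3690 = +12.3832 (running +21.5573)
  i=3: -2.2635·0.5978 − 2.9599·-1.9411 = +4.3925 (running +25.9498)
Area = |Σ|/2 = |25.9498|/2 = 12.9749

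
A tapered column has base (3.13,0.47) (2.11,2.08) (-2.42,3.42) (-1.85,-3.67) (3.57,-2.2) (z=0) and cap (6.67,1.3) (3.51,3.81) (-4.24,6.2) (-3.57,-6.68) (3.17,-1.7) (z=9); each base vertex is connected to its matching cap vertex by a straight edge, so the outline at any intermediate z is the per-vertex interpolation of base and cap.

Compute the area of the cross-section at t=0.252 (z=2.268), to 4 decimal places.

Cross-section at t=0.252: each vertex is (1-t)·p0[i] + t·p1[i].
  v1: (1-0.252)·(3.13,0.47) + 0.252·(6.67,1.3) = (4.0221,0.6792)
  v2: (1-0.252)·(2.11,2.08) + 0.252·(3.51,3.81) = (2.4628,2.5160)
  v3: (1-0.252)·(-2.42,3.42) + 0.252·(-4.24,6.2) = (-2.8786,4.1206)
  v4: (1-0.252)·(-1.85,-3.67) + 0.252·(-3.57,-6.68) = (-2.2834,-4.4285)
  v5: (1-0.252)·(3.57,-2.2) + 0.252·(3.17,-1.7) = (3.4692,-2.0740)
Shoelace sum Σ(x_i·y_{i+1} − x_{i+1}·y_i):
  i=1: 4.0221·2.5160 − 2.4628·0.6792 = +8.4468 (running +8.4468)
  i=2: 2.4628·4.1206 − -2.8786·2.5160 = +17.3907 (running +25.8374)
  i=3: -2.8786·-4.4285 − -2.2834·4.1206 = +22.1572 (running +47.9946)
  i=4: -2.2834·-2.0740 − 3.4692·-4.4285 = +20.0993 (running +68.0939)
  i=5: 3.4692·0.6792 − 4.0221·-2.0740 = +10.6979 (running +78.7918)
Area = |Σ|/2 = |78.7918|/2 = 39.3959

Area at t=0.252: 39.3959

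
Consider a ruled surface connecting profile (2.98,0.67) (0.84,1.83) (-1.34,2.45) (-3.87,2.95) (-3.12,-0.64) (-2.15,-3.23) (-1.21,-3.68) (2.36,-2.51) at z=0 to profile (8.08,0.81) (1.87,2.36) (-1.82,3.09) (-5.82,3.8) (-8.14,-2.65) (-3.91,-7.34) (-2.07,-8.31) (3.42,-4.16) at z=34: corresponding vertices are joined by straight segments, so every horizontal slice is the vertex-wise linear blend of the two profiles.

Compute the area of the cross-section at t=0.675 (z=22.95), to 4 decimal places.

Area at t=0.675: 80.3684

Cross-section at t=0.675: each vertex is (1-t)·p0[i] + t·p1[i].
  v1: (1-0.675)·(2.98,0.67) + 0.675·(8.08,0.81) = (6.4225,0.7645)
  v2: (1-0.675)·(0.84,1.83) + 0.675·(1.87,2.36) = (1.5353,2.1877)
  v3: (1-0.675)·(-1.34,2.45) + 0.675·(-1.82,3.09) = (-1.6640,2.8820)
  v4: (1-0.675)·(-3.87,2.95) + 0.675·(-5.82,3.8) = (-5.1863,3.5237)
  v5: (1-0.675)·(-3.12,-0.64) + 0.675·(-8.14,-2.65) = (-6.5085,-1.9968)
  v6: (1-0.675)·(-2.15,-3.23) + 0.675·(-3.91,-7.34) = (-3.3380,-6.0043)
  v7: (1-0.675)·(-1.21,-3.68) + 0.675·(-2.07,-8.31) = (-1.7905,-6.8053)
  v8: (1-0.675)·(2.36,-2.51) + 0.675·(3.42,-4.16) = (3.0755,-3.6238)
Shoelace sum Σ(x_i·y_{i+1} − x_{i+1}·y_i):
  i=1: 6.4225·2.1877 − 1.5353·0.7645 = +12.8771 (running +12.8771)
  i=2: 1.5353·2.8820 − -1.6640·2.1877 = +8.0650 (running +20.9421)
  i=3: -1.6640·3.5237 − -5.1863·2.8820 = +9.0833 (running +30.0254)
  i=4: -5.1863·-1.9968 − -6.5085·3.5237 = +33.2900 (running +63.3154)
  i=5: -6.5085·-6.0043 − -3.3380·-1.9968 = +32.4135 (running +95.7289)
  i=6: -3.3380·-6.8053 − -1.7905·-6.0043 = +11.9653 (running +107.6942)
  i=7: -1.7905·-3.6238 − 3.0755·-6.8053 = +27.4179 (running +135.1121)
  i=8: 3.0755·0.7645 − 6.4225·-3.6238 = +25.6248 (running +160.7368)
Area = |Σ|/2 = |160.7368|/2 = 80.3684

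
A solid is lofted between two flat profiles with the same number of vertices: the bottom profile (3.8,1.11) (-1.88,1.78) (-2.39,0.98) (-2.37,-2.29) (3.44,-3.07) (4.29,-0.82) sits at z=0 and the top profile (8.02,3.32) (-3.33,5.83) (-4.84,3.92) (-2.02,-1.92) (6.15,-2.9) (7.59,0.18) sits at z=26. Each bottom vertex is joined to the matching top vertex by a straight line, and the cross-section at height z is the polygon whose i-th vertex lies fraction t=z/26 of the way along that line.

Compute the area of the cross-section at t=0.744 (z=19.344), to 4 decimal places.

Cross-section at t=0.744: each vertex is (1-t)·p0[i] + t·p1[i].
  v1: (1-0.744)·(3.8,1.11) + 0.744·(8.02,3.32) = (6.9397,2.7542)
  v2: (1-0.744)·(-1.88,1.78) + 0.744·(-3.33,5.83) = (-2.9588,4.7932)
  v3: (1-0.744)·(-2.39,0.98) + 0.744·(-4.84,3.92) = (-4.2128,3.1674)
  v4: (1-0.744)·(-2.37,-2.29) + 0.744·(-2.02,-1.92) = (-2.1096,-2.0147)
  v5: (1-0.744)·(3.44,-3.07) + 0.744·(6.15,-2.9) = (5.4562,-2.9435)
  v6: (1-0.744)·(4.29,-0.82) + 0.744·(7.59,0.18) = (6.7452,-0.0760)
Shoelace sum Σ(x_i·y_{i+1} − x_{i+1}·y_i):
  i=1: 6.9397·4.7932 − -2.9588·2.7542 = +41.4125 (running +41.4125)
  i=2: -2.9588·3.1674 − -4.2128·4.7932 = +10.8212 (running +52.2337)
  i=3: -4.2128·-2.0147 − -2.1096·3.1674 = +15.1695 (running +67.4032)
  i=4: -2.1096·-2.9435 − 5.4562·-2.0147 = +17.2024 (running +84.6056)
  i=5: 5.4562·-0.0760 − 6.7452·-2.9435 = +19.4400 (running +104.0456)
  i=6: 6.7452·2.7542 − 6.9397·-0.0760 = +19.1053 (running +123.1509)
Area = |Σ|/2 = |123.1509|/2 = 61.5755

Area at t=0.744: 61.5755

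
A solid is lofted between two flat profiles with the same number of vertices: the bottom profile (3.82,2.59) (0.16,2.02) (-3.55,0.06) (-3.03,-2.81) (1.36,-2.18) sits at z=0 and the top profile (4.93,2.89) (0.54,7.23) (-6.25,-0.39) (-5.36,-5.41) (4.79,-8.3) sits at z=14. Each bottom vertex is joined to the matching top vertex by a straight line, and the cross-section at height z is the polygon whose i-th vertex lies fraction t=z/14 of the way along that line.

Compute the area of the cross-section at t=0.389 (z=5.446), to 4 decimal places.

Area at t=0.389: 53.5059

Cross-section at t=0.389: each vertex is (1-t)·p0[i] + t·p1[i].
  v1: (1-0.389)·(3.82,2.59) + 0.389·(4.93,2.89) = (4.2518,2.7067)
  v2: (1-0.389)·(0.16,2.02) + 0.389·(0.54,7.23) = (0.3078,4.0467)
  v3: (1-0.389)·(-3.55,0.06) + 0.389·(-6.25,-0.39) = (-4.6003,-0.1151)
  v4: (1-0.389)·(-3.03,-2.81) + 0.389·(-5.36,-5.41) = (-3.9364,-3.8214)
  v5: (1-0.389)·(1.36,-2.18) + 0.389·(4.79,-8.3) = (2.6943,-4.5607)
Shoelace sum Σ(x_i·y_{i+1} − x_{i+1}·y_i):
  i=1: 4.2518·4.0467 − 0.3078·2.7067 = +16.3725 (running +16.3725)
  i=2: 0.3078·-0.1151 − -4.6003·4.0467 = +18.5806 (running +34.9531)
  i=3: -4.6003·-3.8214 − -3.9364·-0.1151 = +17.1267 (running +52.0798)
  i=4: -3.9364·-4.5607 − 2.6943·-3.8214 = +28.2484 (running +80.3282)
  i=5: 2.6943·2.7067 − 4.2518·-4.5607 = +26.6836 (running +107.0118)
Area = |Σ|/2 = |107.0118|/2 = 53.5059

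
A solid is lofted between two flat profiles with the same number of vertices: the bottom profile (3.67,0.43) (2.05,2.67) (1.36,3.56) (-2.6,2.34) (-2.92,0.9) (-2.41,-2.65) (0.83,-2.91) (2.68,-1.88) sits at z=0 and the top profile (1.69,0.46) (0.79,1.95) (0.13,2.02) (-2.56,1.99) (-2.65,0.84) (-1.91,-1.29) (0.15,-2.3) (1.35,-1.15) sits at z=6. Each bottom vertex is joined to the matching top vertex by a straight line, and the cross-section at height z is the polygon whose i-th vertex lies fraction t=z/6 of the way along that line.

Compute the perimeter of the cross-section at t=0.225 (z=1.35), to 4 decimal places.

Cross-section at t=0.225: each vertex is (1-t)·p0[i] + t·p1[i].
  v1: (1-0.225)·(3.67,0.43) + 0.225·(1.69,0.46) = (3.2245,0.4367)
  v2: (1-0.225)·(2.05,2.67) + 0.225·(0.79,1.95) = (1.7665,2.5080)
  v3: (1-0.225)·(1.36,3.56) + 0.225·(0.13,2.02) = (1.0833,3.2135)
  v4: (1-0.225)·(-2.6,2.34) + 0.225·(-2.56,1.99) = (-2.5910,2.2612)
  v5: (1-0.225)·(-2.92,0.9) + 0.225·(-2.65,0.84) = (-2.8592,0.8865)
  v6: (1-0.225)·(-2.41,-2.65) + 0.225·(-1.91,-1.29) = (-2.2975,-2.3440)
  v7: (1-0.225)·(0.83,-2.91) + 0.225·(0.15,-2.3) = (0.6770,-2.7728)
  v8: (1-0.225)·(2.68,-1.88) + 0.225·(1.35,-1.15) = (2.3808,-1.7157)
Perimeter = Σ |v_{i+1} − v_i|:
  edge 1→2: √(-1.4580² + 2.0713²) = 2.5330 (running 2.5330)
  edge 2→3: √(-0.6832² + 0.7055²) = 0.9821 (running 3.5151)
  edge 3→4: √(-3.6743² + -0.9523²) = 3.7956 (running 7.3107)
  edge 4→5: √(-0.2682² + -1.3747²) = 1.4007 (running 8.7114)
  edge 5→6: √(0.5617² + -3.2305²) = 3.2790 (running 11.9904)
  edge 6→7: √(2.9745² + -0.4288²) = 3.0052 (running 14.9956)
  edge 7→8: √(1.7038² + 1.0570²) = 2.0050 (running 17.0006)
  edge 8→1: √(0.8437² + 2.1525²) = 2.3120 (running 19.3126)
Perimeter = 19.3126

Perimeter at t=0.225: 19.3126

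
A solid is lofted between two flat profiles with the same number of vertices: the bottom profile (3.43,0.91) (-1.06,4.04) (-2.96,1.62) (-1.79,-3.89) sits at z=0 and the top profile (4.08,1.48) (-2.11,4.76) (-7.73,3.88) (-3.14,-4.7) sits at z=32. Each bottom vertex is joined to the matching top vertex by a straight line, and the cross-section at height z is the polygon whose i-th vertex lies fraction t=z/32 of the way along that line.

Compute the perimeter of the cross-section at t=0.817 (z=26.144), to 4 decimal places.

Perimeter at t=0.817: 29.7989

Cross-section at t=0.817: each vertex is (1-t)·p0[i] + t·p1[i].
  v1: (1-0.817)·(3.43,0.91) + 0.817·(4.08,1.48) = (3.9611,1.3757)
  v2: (1-0.817)·(-1.06,4.04) + 0.817·(-2.11,4.76) = (-1.9178,4.6282)
  v3: (1-0.817)·(-2.96,1.62) + 0.817·(-7.73,3.88) = (-6.8571,3.4664)
  v4: (1-0.817)·(-1.79,-3.89) + 0.817·(-3.14,-4.7) = (-2.8929,-4.5518)
Perimeter = Σ |v_{i+1} − v_i|:
  edge 1→2: √(-5.8789² + 3.2525²) = 6.7187 (running 6.7187)
  edge 2→3: √(-4.9392² + -1.1618²) = 5.0740 (running 11.7927)
  edge 3→4: √(3.9641² + -8.0182²) = 8.9446 (running 20.7373)
  edge 4→1: √(6.8540² + 5.9275²) = 9.0616 (running 29.7989)
Perimeter = 29.7989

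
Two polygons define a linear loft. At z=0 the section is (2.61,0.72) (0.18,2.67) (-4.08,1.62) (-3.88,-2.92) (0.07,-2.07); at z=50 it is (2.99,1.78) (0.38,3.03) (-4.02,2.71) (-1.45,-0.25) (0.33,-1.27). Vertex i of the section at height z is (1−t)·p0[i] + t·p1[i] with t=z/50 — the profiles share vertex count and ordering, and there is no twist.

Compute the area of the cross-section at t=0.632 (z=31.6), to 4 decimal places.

Cross-section at t=0.632: each vertex is (1-t)·p0[i] + t·p1[i].
  v1: (1-0.632)·(2.61,0.72) + 0.632·(2.99,1.78) = (2.8502,1.3899)
  v2: (1-0.632)·(0.18,2.67) + 0.632·(0.38,3.03) = (0.3064,2.8975)
  v3: (1-0.632)·(-4.08,1.62) + 0.632·(-4.02,2.71) = (-4.0421,2.3089)
  v4: (1-0.632)·(-3.88,-2.92) + 0.632·(-1.45,-0.25) = (-2.3442,-1.2326)
  v5: (1-0.632)·(0.07,-2.07) + 0.632·(0.33,-1.27) = (0.2343,-1.5644)
Shoelace sum Σ(x_i·y_{i+1} − x_{i+1}·y_i):
  i=1: 2.8502·2.8975 − 0.3064·1.3899 = +7.8325 (running +7.8325)
  i=2: 0.3064·2.3089 − -4.0421·2.8975 = +12.4194 (running +20.2520)
  i=3: -4.0421·-1.2326 − -2.3442·2.3089 = +10.3947 (running +30.6466)
  i=4: -2.3442·-1.5644 − 0.2343·-1.2326 = +3.9561 (running +34.6028)
  i=5: 0.2343·1.3899 − 2.8502·-1.5644 = +4.7845 (running +39.3873)
Area = |Σ|/2 = |39.3873|/2 = 19.6936

Area at t=0.632: 19.6936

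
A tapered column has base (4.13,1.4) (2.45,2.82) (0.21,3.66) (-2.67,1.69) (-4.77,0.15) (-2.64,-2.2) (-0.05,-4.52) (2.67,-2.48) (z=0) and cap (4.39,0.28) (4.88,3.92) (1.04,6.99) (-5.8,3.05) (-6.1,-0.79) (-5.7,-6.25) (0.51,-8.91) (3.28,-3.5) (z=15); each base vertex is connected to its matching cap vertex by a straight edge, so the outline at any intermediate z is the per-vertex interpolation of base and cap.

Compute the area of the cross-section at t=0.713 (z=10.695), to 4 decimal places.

Cross-section at t=0.713: each vertex is (1-t)·p0[i] + t·p1[i].
  v1: (1-0.713)·(4.13,1.4) + 0.713·(4.39,0.28) = (4.3154,0.6014)
  v2: (1-0.713)·(2.45,2.82) + 0.713·(4.88,3.92) = (4.1826,3.6043)
  v3: (1-0.713)·(0.21,3.66) + 0.713·(1.04,6.99) = (0.8018,6.0343)
  v4: (1-0.713)·(-2.67,1.69) + 0.713·(-5.8,3.05) = (-4.9017,2.6597)
  v5: (1-0.713)·(-4.77,0.15) + 0.713·(-6.1,-0.79) = (-5.7183,-0.5202)
  v6: (1-0.713)·(-2.64,-2.2) + 0.713·(-5.7,-6.25) = (-4.8218,-5.0877)
  v7: (1-0.713)·(-0.05,-4.52) + 0.713·(0.51,-8.91) = (0.3493,-7.6501)
  v8: (1-0.713)·(2.67,-2.48) + 0.713·(3.28,-3.5) = (3.1049,-3.2073)
Shoelace sum Σ(x_i·y_{i+1} − x_{i+1}·y_i):
  i=1: 4.3154·3.6043 − 4.1826·0.6014 = +13.0383 (running +13.0383)
  i=2: 4.1826·6.0343 − 0.8018·3.6043 = +22.3491 (running +35.3874)
  i=3: 0.8018·2.6597 − -4.9017·6.0343 = +31.7107 (running +67.0981)
  i=4: -4.9017·-0.5202 − -5.7183·2.6597 = +17.7588 (running +84.8569)
  i=5: -5.7183·-5.0877 − -4.8218·-0.5202 = +26.5843 (running +111.4412)
  i=6: -4.8218·-7.6501 − 0.3493·-5.0877 = +38.6640 (running +150.1052)
  i=7: 0.3493·-3.2073 − 3.1049·-7.6501 = +22.6327 (running +172.7379)
  i=8: 3.1049·0.6014 − 4.3154·-3.2073 = +15.7080 (running +188.4458)
Area = |Σ|/2 = |188.4458|/2 = 94.2229

Area at t=0.713: 94.2229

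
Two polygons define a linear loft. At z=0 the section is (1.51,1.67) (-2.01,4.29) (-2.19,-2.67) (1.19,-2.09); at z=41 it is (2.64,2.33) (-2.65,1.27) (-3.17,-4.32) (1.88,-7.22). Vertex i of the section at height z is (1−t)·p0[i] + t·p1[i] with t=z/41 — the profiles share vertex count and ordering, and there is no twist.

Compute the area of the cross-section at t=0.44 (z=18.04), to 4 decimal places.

Cross-section at t=0.44: each vertex is (1-t)·p0[i] + t·p1[i].
  v1: (1-0.44)·(1.51,1.67) + 0.44·(2.64,2.33) = (2.0072,1.9604)
  v2: (1-0.44)·(-2.01,4.29) + 0.44·(-2.65,1.27) = (-2.2916,2.9612)
  v3: (1-0.44)·(-2.19,-2.67) + 0.44·(-3.17,-4.32) = (-2.6212,-3.3960)
  v4: (1-0.44)·(1.19,-2.09) + 0.44·(1.88,-7.22) = (1.4936,-4.3472)
Shoelace sum Σ(x_i·y_{i+1} − x_{i+1}·y_i):
  i=1: 2.0072·2.9612 − -2.2916·1.9604 = +10.4362 (running +10.4362)
  i=2: -2.2916·-3.3960 − -2.6212·2.9612 = +15.5442 (running +25.9803)
  i=3: -2.6212·-4.3472 − 1.4936·-3.3960 = +16.4671 (running +42.4475)
  i=4: 1.4936·1.9604 − 2.0072·-4.3472 = +11.6538 (running +54.1012)
Area = |Σ|/2 = |54.1012|/2 = 27.0506

Area at t=0.44: 27.0506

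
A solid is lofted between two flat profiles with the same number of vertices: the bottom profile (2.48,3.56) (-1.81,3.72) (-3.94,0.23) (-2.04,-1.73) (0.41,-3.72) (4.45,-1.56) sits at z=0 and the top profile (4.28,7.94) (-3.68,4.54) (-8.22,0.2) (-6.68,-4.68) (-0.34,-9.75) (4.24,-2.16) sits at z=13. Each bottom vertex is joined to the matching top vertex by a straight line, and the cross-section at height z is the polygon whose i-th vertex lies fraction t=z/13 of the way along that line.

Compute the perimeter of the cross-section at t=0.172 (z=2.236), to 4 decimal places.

Perimeter at t=0.172: 27.8185

Cross-section at t=0.172: each vertex is (1-t)·p0[i] + t·p1[i].
  v1: (1-0.172)·(2.48,3.56) + 0.172·(4.28,7.94) = (2.7896,4.3134)
  v2: (1-0.172)·(-1.81,3.72) + 0.172·(-3.68,4.54) = (-2.1316,3.8610)
  v3: (1-0.172)·(-3.94,0.23) + 0.172·(-8.22,0.2) = (-4.6762,0.2248)
  v4: (1-0.172)·(-2.04,-1.73) + 0.172·(-6.68,-4.68) = (-2.8381,-2.2374)
  v5: (1-0.172)·(0.41,-3.72) + 0.172·(-0.34,-9.75) = (0.2810,-4.7572)
  v6: (1-0.172)·(4.45,-1.56) + 0.172·(4.24,-2.16) = (4.4139,-1.6632)
Perimeter = Σ |v_{i+1} − v_i|:
  edge 1→2: √(-4.9212² + -0.4523²) = 4.9420 (running 4.9420)
  edge 2→3: √(-2.5445² + -3.6362²) = 4.4381 (running 9.3801)
  edge 3→4: √(1.8381² + -2.4622²) = 3.0726 (running 12.4527)
  edge 4→5: √(3.1191² + -2.5198²) = 4.0097 (running 16.4624)
  edge 5→6: √(4.1329² + 3.0940²) = 5.1627 (running 21.6251)
  edge 6→1: √(-1.6243² + 5.9766²) = 6.1933 (running 27.8185)
Perimeter = 27.8185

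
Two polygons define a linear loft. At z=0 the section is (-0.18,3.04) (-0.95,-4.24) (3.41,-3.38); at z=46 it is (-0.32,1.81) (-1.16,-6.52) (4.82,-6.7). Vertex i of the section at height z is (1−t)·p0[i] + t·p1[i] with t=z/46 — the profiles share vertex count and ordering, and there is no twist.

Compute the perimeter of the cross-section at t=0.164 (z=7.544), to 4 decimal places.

Perimeter at t=0.164: 19.9488

Cross-section at t=0.164: each vertex is (1-t)·p0[i] + t·p1[i].
  v1: (1-0.164)·(-0.18,3.04) + 0.164·(-0.32,1.81) = (-0.2030,2.8383)
  v2: (1-0.164)·(-0.95,-4.24) + 0.164·(-1.16,-6.52) = (-0.9844,-4.6139)
  v3: (1-0.164)·(3.41,-3.38) + 0.164·(4.82,-6.7) = (3.6412,-3.9245)
Perimeter = Σ |v_{i+1} − v_i|:
  edge 1→2: √(-0.7815² + -7.4522²) = 7.4931 (running 7.4931)
  edge 2→3: √(4.6257² + 0.6894²) = 4.6768 (running 12.1698)
  edge 3→1: √(-3.8442² + 6.7628²) = 7.7790 (running 19.9488)
Perimeter = 19.9488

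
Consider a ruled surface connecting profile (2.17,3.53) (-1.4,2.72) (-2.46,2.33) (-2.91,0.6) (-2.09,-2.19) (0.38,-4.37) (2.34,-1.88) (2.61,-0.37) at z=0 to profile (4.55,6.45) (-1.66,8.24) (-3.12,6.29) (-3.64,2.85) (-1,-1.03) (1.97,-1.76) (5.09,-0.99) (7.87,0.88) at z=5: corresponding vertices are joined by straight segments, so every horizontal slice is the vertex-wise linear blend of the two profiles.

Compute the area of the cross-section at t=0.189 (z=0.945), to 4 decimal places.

Area at t=0.189: 37.5636

Cross-section at t=0.189: each vertex is (1-t)·p0[i] + t·p1[i].
  v1: (1-0.189)·(2.17,3.53) + 0.189·(4.55,6.45) = (2.6198,4.0819)
  v2: (1-0.189)·(-1.4,2.72) + 0.189·(-1.66,8.24) = (-1.4491,3.7633)
  v3: (1-0.189)·(-2.46,2.33) + 0.189·(-3.12,6.29) = (-2.5847,3.0784)
  v4: (1-0.189)·(-2.91,0.6) + 0.189·(-3.64,2.85) = (-3.0480,1.0252)
  v5: (1-0.189)·(-2.09,-2.19) + 0.189·(-1,-1.03) = (-1.8840,-1.9708)
  v6: (1-0.189)·(0.38,-4.37) + 0.189·(1.97,-1.76) = (0.6805,-3.8767)
  v7: (1-0.189)·(2.34,-1.88) + 0.189·(5.09,-0.99) = (2.8598,-1.7118)
  v8: (1-0.189)·(2.61,-0.37) + 0.189·(7.87,0.88) = (3.6041,-0.1337)
Shoelace sum Σ(x_i·y_{i+1} − x_{i+1}·y_i):
  i=1: 2.6198·3.7633 − -1.4491·4.0819 = +15.7743 (running +15.7743)
  i=2: -1.4491·3.0784 − -2.5847·3.7633 = +5.2660 (running +21.0403)
  i=3: -2.5847·1.0252 − -3.0480·3.0784 = +6.7330 (running +27.7733)
  i=4: -3.0480·-1.9708 − -1.8840·1.0252 = +7.9384 (running +35.7117)
  i=5: -1.8840·-3.8767 − 0.6805·-1.9708 = +8.6448 (running +44.3565)
  i=6: 0.6805·-1.7118 − 2.8598·-3.8767 = +9.9215 (running +54.2780)
  i=7: 2.8598·-0.1337 − 3.6041·-1.7118 = +5.7870 (running +60.0651)
  i=8: 3.6041·4.0819 − 2.6198·-0.1337 = +15.0621 (running +75.1272)
Area = |Σ|/2 = |75.1272|/2 = 37.5636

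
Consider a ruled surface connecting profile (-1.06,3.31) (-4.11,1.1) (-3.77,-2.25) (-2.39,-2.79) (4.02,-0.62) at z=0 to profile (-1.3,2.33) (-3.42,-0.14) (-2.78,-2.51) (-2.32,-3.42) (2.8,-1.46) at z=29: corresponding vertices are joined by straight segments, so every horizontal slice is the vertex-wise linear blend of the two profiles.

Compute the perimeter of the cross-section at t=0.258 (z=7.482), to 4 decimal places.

Perimeter at t=0.258: 20.6863

Cross-section at t=0.258: each vertex is (1-t)·p0[i] + t·p1[i].
  v1: (1-0.258)·(-1.06,3.31) + 0.258·(-1.3,2.33) = (-1.1219,3.0572)
  v2: (1-0.258)·(-4.11,1.1) + 0.258·(-3.42,-0.14) = (-3.9320,0.7801)
  v3: (1-0.258)·(-3.77,-2.25) + 0.258·(-2.78,-2.51) = (-3.5146,-2.3171)
  v4: (1-0.258)·(-2.39,-2.79) + 0.258·(-2.32,-3.42) = (-2.3719,-2.9525)
  v5: (1-0.258)·(4.02,-0.62) + 0.258·(2.8,-1.46) = (3.7052,-0.8367)
Perimeter = Σ |v_{i+1} − v_i|:
  edge 1→2: √(-2.8101² + -2.2771²) = 3.6168 (running 3.6168)
  edge 2→3: √(0.4174² + -3.0972²) = 3.1252 (running 6.7420)
  edge 3→4: √(1.1426² + -0.6355²) = 1.3075 (running 8.0495)
  edge 4→5: √(6.0772² + 2.1158²) = 6.4350 (running 14.4844)
  edge 5→1: √(-4.8272² + 3.8939²) = 6.2019 (running 20.6863)
Perimeter = 20.6863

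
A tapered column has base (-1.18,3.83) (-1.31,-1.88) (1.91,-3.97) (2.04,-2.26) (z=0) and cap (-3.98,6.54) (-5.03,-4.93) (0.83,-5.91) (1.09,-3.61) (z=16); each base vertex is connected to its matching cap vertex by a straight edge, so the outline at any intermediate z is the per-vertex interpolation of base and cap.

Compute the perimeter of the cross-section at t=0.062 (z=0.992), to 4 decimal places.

Perimeter at t=0.062: 18.9284

Cross-section at t=0.062: each vertex is (1-t)·p0[i] + t·p1[i].
  v1: (1-0.062)·(-1.18,3.83) + 0.062·(-3.98,6.54) = (-1.3536,3.9980)
  v2: (1-0.062)·(-1.31,-1.88) + 0.062·(-5.03,-4.93) = (-1.5406,-2.0691)
  v3: (1-0.062)·(1.91,-3.97) + 0.062·(0.83,-5.91) = (1.8430,-4.0903)
  v4: (1-0.062)·(2.04,-2.26) + 0.062·(1.09,-3.61) = (1.9811,-2.3437)
Perimeter = Σ |v_{i+1} − v_i|:
  edge 1→2: √(-0.1870² + -6.0671²) = 6.0700 (running 6.0700)
  edge 2→3: √(3.3837² + -2.0212²) = 3.9414 (running 10.0114)
  edge 3→4: √(0.1381² + 1.7466²) = 1.7520 (running 11.7634)
  edge 4→1: √(-3.3347² + 6.3417²) = 7.1650 (running 18.9284)
Perimeter = 18.9284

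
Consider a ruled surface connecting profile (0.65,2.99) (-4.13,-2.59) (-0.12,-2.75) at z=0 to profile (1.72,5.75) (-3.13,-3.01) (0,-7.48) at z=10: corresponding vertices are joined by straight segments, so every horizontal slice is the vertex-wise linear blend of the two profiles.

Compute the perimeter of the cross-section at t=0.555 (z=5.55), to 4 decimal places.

Cross-section at t=0.555: each vertex is (1-t)·p0[i] + t·p1[i].
  v1: (1-0.555)·(0.65,2.99) + 0.555·(1.72,5.75) = (1.2439,4.5218)
  v2: (1-0.555)·(-4.13,-2.59) + 0.555·(-3.13,-3.01) = (-3.5750,-2.8231)
  v3: (1-0.555)·(-0.12,-2.75) + 0.555·(0,-7.48) = (-0.0534,-5.3752)
Perimeter = Σ |v_{i+1} − v_i|:
  edge 1→2: √(-4.8189² + -7.3449²) = 8.7846 (running 8.7846)
  edge 2→3: √(3.5216² + -2.5521²) = 4.3491 (running 13.1337)
  edge 3→1: √(1.2973² + 9.8970²) = 9.9816 (running 23.1153)
Perimeter = 23.1153

Perimeter at t=0.555: 23.1153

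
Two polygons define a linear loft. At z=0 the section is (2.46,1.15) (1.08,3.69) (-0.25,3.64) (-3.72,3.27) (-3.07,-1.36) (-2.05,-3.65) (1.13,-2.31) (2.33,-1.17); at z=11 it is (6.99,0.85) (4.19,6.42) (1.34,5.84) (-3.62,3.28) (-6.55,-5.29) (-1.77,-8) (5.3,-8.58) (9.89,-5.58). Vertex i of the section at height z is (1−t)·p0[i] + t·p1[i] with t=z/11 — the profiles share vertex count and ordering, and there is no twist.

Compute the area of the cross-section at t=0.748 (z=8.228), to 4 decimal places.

Area at t=0.748: 121.7525

Cross-section at t=0.748: each vertex is (1-t)·p0[i] + t·p1[i].
  v1: (1-0.748)·(2.46,1.15) + 0.748·(6.99,0.85) = (5.8484,0.9256)
  v2: (1-0.748)·(1.08,3.69) + 0.748·(4.19,6.42) = (3.4063,5.7320)
  v3: (1-0.748)·(-0.25,3.64) + 0.748·(1.34,5.84) = (0.9393,5.2856)
  v4: (1-0.748)·(-3.72,3.27) + 0.748·(-3.62,3.28) = (-3.6452,3.2775)
  v5: (1-0.748)·(-3.07,-1.36) + 0.748·(-6.55,-5.29) = (-5.6730,-4.2996)
  v6: (1-0.748)·(-2.05,-3.65) + 0.748·(-1.77,-8) = (-1.8406,-6.9038)
  v7: (1-0.748)·(1.13,-2.31) + 0.748·(5.3,-8.58) = (4.2492,-7.0000)
  v8: (1-0.748)·(2.33,-1.17) + 0.748·(9.89,-5.58) = (7.9849,-4.4687)
Shoelace sum Σ(x_i·y_{i+1} − x_{i+1}·y_i):
  i=1: 5.8484·5.7320 − 3.4063·0.9256 = +30.3706 (running +30.3706)
  i=2: 3.4063·5.2856 − 0.9393·5.7320 = +12.6200 (running +42.9907)
  i=3: 0.9393·3.2775 − -3.6452·5.2856 = +22.3457 (running +65.3363)
  i=4: -3.6452·-4.2996 − -5.6730·3.2775 = +34.2663 (running +99.6026)
  i=5: -5.6730·-6.9038 − -1.8406·-4.2996 = +31.2518 (running +130.8544)
  i=6: -1.8406·-7.0000 − 4.2492·-6.9038 = +42.2192 (running +173.0736)
  i=7: 4.2492·-4.4687 − 7.9849·-7.0000 = +36.9057 (running +209.9793)
  i=8: 7.9849·0.9256 − 5.8484·-4.4687 = +33.5256 (running +243.5049)
Area = |Σ|/2 = |243.5049|/2 = 121.7525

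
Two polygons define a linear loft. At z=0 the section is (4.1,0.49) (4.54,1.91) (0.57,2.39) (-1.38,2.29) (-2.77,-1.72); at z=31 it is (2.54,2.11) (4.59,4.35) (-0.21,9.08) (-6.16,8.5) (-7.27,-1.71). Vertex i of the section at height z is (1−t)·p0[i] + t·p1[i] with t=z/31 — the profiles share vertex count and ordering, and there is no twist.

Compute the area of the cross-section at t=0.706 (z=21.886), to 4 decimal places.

Area at t=0.706: 56.5498

Cross-section at t=0.706: each vertex is (1-t)·p0[i] + t·p1[i].
  v1: (1-0.706)·(4.1,0.49) + 0.706·(2.54,2.11) = (2.9986,1.6337)
  v2: (1-0.706)·(4.54,1.91) + 0.706·(4.59,4.35) = (4.5753,3.6326)
  v3: (1-0.706)·(0.57,2.39) + 0.706·(-0.21,9.08) = (0.0193,7.1131)
  v4: (1-0.706)·(-1.38,2.29) + 0.706·(-6.16,8.5) = (-4.7547,6.6743)
  v5: (1-0.706)·(-2.77,-1.72) + 0.706·(-7.27,-1.71) = (-5.9470,-1.7129)
Shoelace sum Σ(x_i·y_{i+1} − x_{i+1}·y_i):
  i=1: 2.9986·3.6326 − 4.5753·1.6337 = +3.4182 (running +3.4182)
  i=2: 4.5753·7.1131 − 0.0193·3.6326 = +32.4746 (running +35.8928)
  i=3: 0.0193·6.6743 − -4.7547·7.1131 = +33.9497 (running +69.8424)
  i=4: -4.7547·-1.7129 − -5.9470·6.6743 = +47.8363 (running +117.6787)
  i=5: -5.9470·1.6337 − 2.9986·-1.7129 = -4.5792 (running +113.0995)
Area = |Σ|/2 = |113.0995|/2 = 56.5498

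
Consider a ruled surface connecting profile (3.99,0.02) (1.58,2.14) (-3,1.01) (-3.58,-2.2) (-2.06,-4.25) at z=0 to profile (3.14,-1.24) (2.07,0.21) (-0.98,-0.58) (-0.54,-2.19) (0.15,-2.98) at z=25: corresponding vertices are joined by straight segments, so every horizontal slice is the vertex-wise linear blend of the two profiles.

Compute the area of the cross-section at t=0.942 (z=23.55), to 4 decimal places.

Cross-section at t=0.942: each vertex is (1-t)·p0[i] + t·p1[i].
  v1: (1-0.942)·(3.99,0.02) + 0.942·(3.14,-1.24) = (3.1893,-1.1669)
  v2: (1-0.942)·(1.58,2.14) + 0.942·(2.07,0.21) = (2.0416,0.3219)
  v3: (1-0.942)·(-3,1.01) + 0.942·(-0.98,-0.58) = (-1.0972,-0.4878)
  v4: (1-0.942)·(-3.58,-2.2) + 0.942·(-0.54,-2.19) = (-0.7163,-2.1906)
  v5: (1-0.942)·(-2.06,-4.25) + 0.942·(0.15,-2.98) = (0.0218,-3.0537)
Shoelace sum Σ(x_i·y_{i+1} − x_{i+1}·y_i):
  i=1: 3.1893·0.3219 − 2.0416·-1.1669 = +3.4091 (running +3.4091)
  i=2: 2.0416·-0.4878 − -1.0972·0.3219 = -0.6426 (running +2.7665)
  i=3: -1.0972·-2.1906 − -0.7163·-0.4878 = +2.0540 (running +4.8205)
  i=4: -0.7163·-3.0537 − 0.0218·-2.1906 = +2.2352 (running +7.0557)
  i=5: 0.0218·-1.1669 − 3.1893·-3.0537 = +9.7136 (running +16.7693)
Area = |Σ|/2 = |16.7693|/2 = 8.3846

Area at t=0.942: 8.3846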